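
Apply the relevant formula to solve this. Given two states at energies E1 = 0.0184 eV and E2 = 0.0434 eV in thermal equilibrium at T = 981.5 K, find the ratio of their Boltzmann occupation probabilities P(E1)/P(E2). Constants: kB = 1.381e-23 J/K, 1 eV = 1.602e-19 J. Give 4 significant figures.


Step 1: Compute energy difference dE = E1 - E2 = 0.0184 - 0.0434 = -0.025 eV
Step 2: Convert to Joules: dE_J = -0.025 * 1.602e-19 = -4.005e-21 J
Step 3: Compute exponent = -dE_J / (kB * T) = -(-4.005e-21) / (1.381e-23 * 981.5) = 0.2955
Step 4: P(E1)/P(E2) = exp(0.2955) = 1.344

1.344


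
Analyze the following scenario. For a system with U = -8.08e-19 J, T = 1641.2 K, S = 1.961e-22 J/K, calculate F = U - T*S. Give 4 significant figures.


Step 1: T*S = 1641.2 * 1.961e-22 = 3.218e-19 J
Step 2: F = U - T*S = -8.08e-19 - 3.218e-19
Step 3: F = -1.13e-18 J

-1.13e-18


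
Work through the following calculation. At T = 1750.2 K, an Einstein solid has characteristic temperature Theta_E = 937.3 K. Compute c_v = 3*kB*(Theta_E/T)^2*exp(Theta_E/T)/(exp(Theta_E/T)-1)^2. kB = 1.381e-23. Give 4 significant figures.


Step 1: x = Theta_E/T = 937.3/1750.2 = 0.5355
Step 2: x^2 = 0.2868
Step 3: exp(x) = 1.708
Step 4: c_v = 3*1.381e-23*0.2868*1.708/(1.708-1)^2 = 4.045e-23

4.045e-23


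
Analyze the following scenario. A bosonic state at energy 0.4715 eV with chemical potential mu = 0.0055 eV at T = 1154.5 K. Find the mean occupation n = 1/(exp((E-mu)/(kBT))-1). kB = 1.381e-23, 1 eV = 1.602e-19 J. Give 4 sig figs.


Step 1: (E - mu) = 0.466 eV
Step 2: x = (E-mu)*eV/(kB*T) = 0.466*1.602e-19/(1.381e-23*1154.5) = 4.682
Step 3: exp(x) = 108
Step 4: n = 1/(exp(x)-1) = 0.009344

0.009344


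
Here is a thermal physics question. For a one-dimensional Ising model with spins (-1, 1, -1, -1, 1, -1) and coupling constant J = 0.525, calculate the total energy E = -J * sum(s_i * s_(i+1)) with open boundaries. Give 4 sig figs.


Step 1: Nearest-neighbor products: -1, -1, 1, -1, -1
Step 2: Sum of products = -3
Step 3: E = -0.525 * -3 = 1.575

1.575


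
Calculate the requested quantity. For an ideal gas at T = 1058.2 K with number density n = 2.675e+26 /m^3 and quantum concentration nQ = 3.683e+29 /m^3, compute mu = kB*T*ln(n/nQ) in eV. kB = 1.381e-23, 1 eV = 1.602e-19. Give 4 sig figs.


Step 1: n/nQ = 2.675e+26/3.683e+29 = 0.0007263
Step 2: ln(n/nQ) = -7.228
Step 3: mu = kB*T*ln(n/nQ) = 1.461e-20*-7.228 = -1.056e-19 J
Step 4: Convert to eV: -1.056e-19/1.602e-19 = -0.6593 eV

-0.6593


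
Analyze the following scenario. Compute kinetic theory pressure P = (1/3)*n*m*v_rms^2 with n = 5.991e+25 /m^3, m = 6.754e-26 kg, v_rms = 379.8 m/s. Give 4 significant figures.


Step 1: v_rms^2 = 379.8^2 = 1.442e+05
Step 2: n*m = 5.991e+25*6.754e-26 = 4.046
Step 3: P = (1/3)*4.046*1.442e+05 = 1.946e+05 Pa

1.946e+05


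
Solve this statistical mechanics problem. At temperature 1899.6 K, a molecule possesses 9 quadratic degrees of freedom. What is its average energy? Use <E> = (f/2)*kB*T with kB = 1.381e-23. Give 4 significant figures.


Step 1: f/2 = 9/2 = 4.5
Step 2: kB*T = 1.381e-23 * 1899.6 = 2.623e-20
Step 3: <E> = 4.5 * 2.623e-20 = 1.181e-19 J

1.181e-19


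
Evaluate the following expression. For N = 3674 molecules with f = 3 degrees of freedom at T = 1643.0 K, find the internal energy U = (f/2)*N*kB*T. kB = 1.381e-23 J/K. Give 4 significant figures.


Step 1: f/2 = 3/2 = 1.5
Step 2: N*kB*T = 3674*1.381e-23*1643.0 = 8.336e-17
Step 3: U = 1.5 * 8.336e-17 = 1.25e-16 J

1.25e-16


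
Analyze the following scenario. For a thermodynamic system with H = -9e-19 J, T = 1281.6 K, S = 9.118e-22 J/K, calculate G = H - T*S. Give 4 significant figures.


Step 1: T*S = 1281.6 * 9.118e-22 = 1.169e-18 J
Step 2: G = H - T*S = -9e-19 - 1.169e-18
Step 3: G = -2.069e-18 J

-2.069e-18


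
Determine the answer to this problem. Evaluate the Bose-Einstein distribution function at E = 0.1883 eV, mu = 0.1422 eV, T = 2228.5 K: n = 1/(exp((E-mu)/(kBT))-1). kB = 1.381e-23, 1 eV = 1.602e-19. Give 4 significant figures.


Step 1: (E - mu) = 0.0461 eV
Step 2: x = (E-mu)*eV/(kB*T) = 0.0461*1.602e-19/(1.381e-23*2228.5) = 0.24
Step 3: exp(x) = 1.271
Step 4: n = 1/(exp(x)-1) = 3.687

3.687


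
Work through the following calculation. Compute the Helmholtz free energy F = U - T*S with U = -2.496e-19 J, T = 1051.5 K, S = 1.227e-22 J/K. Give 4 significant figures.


Step 1: T*S = 1051.5 * 1.227e-22 = 1.29e-19 J
Step 2: F = U - T*S = -2.496e-19 - 1.29e-19
Step 3: F = -3.786e-19 J

-3.786e-19


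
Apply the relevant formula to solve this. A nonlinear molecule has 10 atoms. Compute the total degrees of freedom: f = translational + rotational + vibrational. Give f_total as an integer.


Step 1: Translational DOF = 3
Step 2: Rotational DOF (nonlinear) = 3
Step 3: Vibrational DOF = 3*10 - 6 = 24
Step 4: Total = 3 + 3 + 24 = 30

30


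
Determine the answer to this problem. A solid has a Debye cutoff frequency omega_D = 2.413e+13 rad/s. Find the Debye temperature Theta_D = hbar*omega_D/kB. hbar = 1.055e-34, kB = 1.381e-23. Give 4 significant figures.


Step 1: hbar*omega_D = 1.055e-34 * 2.413e+13 = 2.546e-21 J
Step 2: Theta_D = 2.546e-21 / 1.381e-23
Step 3: Theta_D = 184.3 K

184.3


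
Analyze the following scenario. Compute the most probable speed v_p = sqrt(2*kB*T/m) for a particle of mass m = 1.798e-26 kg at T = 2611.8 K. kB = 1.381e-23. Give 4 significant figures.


Step 1: Numerator = 2*kB*T = 2*1.381e-23*2611.8 = 7.214e-20
Step 2: Ratio = 7.214e-20 / 1.798e-26 = 4.012e+06
Step 3: v_p = sqrt(4.012e+06) = 2003 m/s

2003


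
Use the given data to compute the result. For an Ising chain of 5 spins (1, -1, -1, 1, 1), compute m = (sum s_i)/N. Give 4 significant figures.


Step 1: Count up spins (+1): 3, down spins (-1): 2
Step 2: Total magnetization M = 3 - 2 = 1
Step 3: m = M/N = 1/5 = 0.2

0.2


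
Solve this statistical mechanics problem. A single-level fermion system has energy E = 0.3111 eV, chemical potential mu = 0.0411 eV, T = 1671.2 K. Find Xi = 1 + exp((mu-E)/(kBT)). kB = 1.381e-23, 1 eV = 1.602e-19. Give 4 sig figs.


Step 1: (mu - E) = 0.0411 - 0.3111 = -0.27 eV
Step 2: x = (mu-E)*eV/(kB*T) = -0.27*1.602e-19/(1.381e-23*1671.2) = -1.874
Step 3: exp(x) = 0.1535
Step 4: Xi = 1 + 0.1535 = 1.153

1.153


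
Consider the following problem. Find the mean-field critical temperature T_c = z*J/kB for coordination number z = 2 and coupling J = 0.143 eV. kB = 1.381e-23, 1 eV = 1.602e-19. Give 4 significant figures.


Step 1: z*J = 2*0.143 = 0.286 eV
Step 2: Convert to Joules: 0.286*1.602e-19 = 4.582e-20 J
Step 3: T_c = 4.582e-20 / 1.381e-23 = 3318 K

3318


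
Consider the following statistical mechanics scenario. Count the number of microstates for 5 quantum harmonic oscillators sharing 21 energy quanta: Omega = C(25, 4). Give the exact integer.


Step 1: Use binomial coefficient C(25, 4)
Step 2: Numerator = 25! / 21!
Step 3: Denominator = 4!
Step 4: Omega = 12650

12650


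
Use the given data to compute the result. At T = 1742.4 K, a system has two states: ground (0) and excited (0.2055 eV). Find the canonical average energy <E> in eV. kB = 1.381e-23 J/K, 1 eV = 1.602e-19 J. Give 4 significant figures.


Step 1: beta*E = 0.2055*1.602e-19/(1.381e-23*1742.4) = 1.368
Step 2: exp(-beta*E) = 0.2546
Step 3: <E> = 0.2055*0.2546/(1+0.2546) = 0.0417 eV

0.0417


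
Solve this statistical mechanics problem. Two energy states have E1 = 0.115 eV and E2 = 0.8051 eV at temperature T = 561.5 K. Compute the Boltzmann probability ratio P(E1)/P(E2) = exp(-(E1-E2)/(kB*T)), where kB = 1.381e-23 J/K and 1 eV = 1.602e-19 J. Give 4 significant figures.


Step 1: Compute energy difference dE = E1 - E2 = 0.115 - 0.8051 = -0.6901 eV
Step 2: Convert to Joules: dE_J = -0.6901 * 1.602e-19 = -1.106e-19 J
Step 3: Compute exponent = -dE_J / (kB * T) = -(-1.106e-19) / (1.381e-23 * 561.5) = 14.26
Step 4: P(E1)/P(E2) = exp(14.26) = 1.555e+06

1.555e+06


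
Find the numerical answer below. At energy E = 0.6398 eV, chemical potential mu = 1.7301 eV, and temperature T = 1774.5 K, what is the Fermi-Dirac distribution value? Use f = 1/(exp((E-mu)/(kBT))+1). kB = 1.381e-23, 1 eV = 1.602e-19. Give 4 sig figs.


Step 1: (E - mu) = 0.6398 - 1.7301 = -1.09 eV
Step 2: Convert: (E-mu)*eV = -1.747e-19 J
Step 3: x = (E-mu)*eV/(kB*T) = -7.128
Step 4: f = 1/(exp(-7.128)+1) = 0.9992

0.9992


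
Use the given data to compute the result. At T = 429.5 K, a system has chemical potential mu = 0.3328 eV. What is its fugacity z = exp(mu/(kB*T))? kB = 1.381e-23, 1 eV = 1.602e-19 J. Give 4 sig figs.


Step 1: Convert mu to Joules: 0.3328*1.602e-19 = 5.331e-20 J
Step 2: kB*T = 1.381e-23*429.5 = 5.931e-21 J
Step 3: mu/(kB*T) = 8.989
Step 4: z = exp(8.989) = 8011

8011


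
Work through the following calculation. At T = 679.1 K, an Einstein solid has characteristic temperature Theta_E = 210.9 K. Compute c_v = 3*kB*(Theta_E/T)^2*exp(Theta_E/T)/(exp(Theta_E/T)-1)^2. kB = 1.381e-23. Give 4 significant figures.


Step 1: x = Theta_E/T = 210.9/679.1 = 0.3106
Step 2: x^2 = 0.09645
Step 3: exp(x) = 1.364
Step 4: c_v = 3*1.381e-23*0.09645*1.364/(1.364-1)^2 = 4.11e-23

4.11e-23


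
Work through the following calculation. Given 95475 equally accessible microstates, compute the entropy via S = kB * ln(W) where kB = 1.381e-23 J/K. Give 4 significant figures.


Step 1: ln(W) = ln(95475) = 11.47
Step 2: S = kB * ln(W) = 1.381e-23 * 11.47
Step 3: S = 1.584e-22 J/K

1.584e-22


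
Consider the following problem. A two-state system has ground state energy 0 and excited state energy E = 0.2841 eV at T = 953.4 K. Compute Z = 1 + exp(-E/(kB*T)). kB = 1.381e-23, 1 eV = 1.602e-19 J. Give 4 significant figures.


Step 1: Compute beta*E = E*eV/(kB*T) = 0.2841*1.602e-19/(1.381e-23*953.4) = 3.457
Step 2: exp(-beta*E) = exp(-3.457) = 0.03153
Step 3: Z = 1 + 0.03153 = 1.032

1.032


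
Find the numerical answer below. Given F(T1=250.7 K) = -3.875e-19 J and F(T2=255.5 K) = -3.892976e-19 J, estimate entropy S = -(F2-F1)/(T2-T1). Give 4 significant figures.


Step 1: dF = F2 - F1 = -3.892976e-19 - (-3.875e-19) = -1.7976e-21 J
Step 2: dT = T2 - T1 = 255.5 - 250.7 = 4.8 K
Step 3: S = -dF/dT = -(-1.7976e-21)/4.8 = 3.745e-22 J/K

3.745e-22


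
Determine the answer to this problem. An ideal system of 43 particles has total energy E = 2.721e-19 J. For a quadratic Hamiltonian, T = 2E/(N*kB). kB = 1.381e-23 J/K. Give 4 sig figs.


Step 1: Numerator = 2*E = 2*2.721e-19 = 5.442e-19 J
Step 2: Denominator = N*kB = 43*1.381e-23 = 5.938e-22
Step 3: T = 5.442e-19 / 5.938e-22 = 916.4 K

916.4


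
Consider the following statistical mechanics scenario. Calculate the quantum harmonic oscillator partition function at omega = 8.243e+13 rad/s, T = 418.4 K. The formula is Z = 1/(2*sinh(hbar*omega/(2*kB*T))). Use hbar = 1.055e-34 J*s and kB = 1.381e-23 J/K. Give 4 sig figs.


Step 1: Compute x = hbar*omega/(kB*T) = 1.055e-34*8.243e+13/(1.381e-23*418.4) = 1.505
Step 2: x/2 = 0.7525
Step 3: sinh(x/2) = 0.8256
Step 4: Z = 1/(2*0.8256) = 0.6056

0.6056


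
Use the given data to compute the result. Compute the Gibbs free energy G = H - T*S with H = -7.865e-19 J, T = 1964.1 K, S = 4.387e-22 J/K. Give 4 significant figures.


Step 1: T*S = 1964.1 * 4.387e-22 = 8.617e-19 J
Step 2: G = H - T*S = -7.865e-19 - 8.617e-19
Step 3: G = -1.648e-18 J

-1.648e-18


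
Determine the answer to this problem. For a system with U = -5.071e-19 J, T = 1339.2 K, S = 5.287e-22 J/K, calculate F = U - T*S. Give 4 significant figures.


Step 1: T*S = 1339.2 * 5.287e-22 = 7.08e-19 J
Step 2: F = U - T*S = -5.071e-19 - 7.08e-19
Step 3: F = -1.215e-18 J

-1.215e-18


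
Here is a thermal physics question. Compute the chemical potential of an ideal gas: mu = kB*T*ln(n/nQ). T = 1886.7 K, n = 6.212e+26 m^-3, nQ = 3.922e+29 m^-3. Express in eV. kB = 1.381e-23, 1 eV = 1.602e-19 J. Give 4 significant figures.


Step 1: n/nQ = 6.212e+26/3.922e+29 = 0.001584
Step 2: ln(n/nQ) = -6.448
Step 3: mu = kB*T*ln(n/nQ) = 2.606e-20*-6.448 = -1.68e-19 J
Step 4: Convert to eV: -1.68e-19/1.602e-19 = -1.049 eV

-1.049


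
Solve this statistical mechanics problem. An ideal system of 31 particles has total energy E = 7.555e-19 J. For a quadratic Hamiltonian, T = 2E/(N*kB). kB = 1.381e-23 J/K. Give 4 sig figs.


Step 1: Numerator = 2*E = 2*7.555e-19 = 1.511e-18 J
Step 2: Denominator = N*kB = 31*1.381e-23 = 4.281e-22
Step 3: T = 1.511e-18 / 4.281e-22 = 3529 K

3529


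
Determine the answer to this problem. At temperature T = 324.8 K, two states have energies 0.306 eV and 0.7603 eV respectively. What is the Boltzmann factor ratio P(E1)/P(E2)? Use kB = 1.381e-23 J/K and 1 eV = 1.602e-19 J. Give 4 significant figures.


Step 1: Compute energy difference dE = E1 - E2 = 0.306 - 0.7603 = -0.4543 eV
Step 2: Convert to Joules: dE_J = -0.4543 * 1.602e-19 = -7.278e-20 J
Step 3: Compute exponent = -dE_J / (kB * T) = -(-7.278e-20) / (1.381e-23 * 324.8) = 16.23
Step 4: P(E1)/P(E2) = exp(16.23) = 1.113e+07

1.113e+07


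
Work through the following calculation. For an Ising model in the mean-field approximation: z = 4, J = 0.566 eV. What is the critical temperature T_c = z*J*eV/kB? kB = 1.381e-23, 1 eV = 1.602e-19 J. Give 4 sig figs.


Step 1: z*J = 4*0.566 = 2.264 eV
Step 2: Convert to Joules: 2.264*1.602e-19 = 3.627e-19 J
Step 3: T_c = 3.627e-19 / 1.381e-23 = 2.626e+04 K

2.626e+04


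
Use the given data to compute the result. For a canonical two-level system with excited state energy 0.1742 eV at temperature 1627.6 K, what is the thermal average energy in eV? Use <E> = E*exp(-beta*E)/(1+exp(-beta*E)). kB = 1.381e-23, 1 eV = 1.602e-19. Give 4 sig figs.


Step 1: beta*E = 0.1742*1.602e-19/(1.381e-23*1627.6) = 1.242
Step 2: exp(-beta*E) = 0.2889
Step 3: <E> = 0.1742*0.2889/(1+0.2889) = 0.03905 eV

0.03905


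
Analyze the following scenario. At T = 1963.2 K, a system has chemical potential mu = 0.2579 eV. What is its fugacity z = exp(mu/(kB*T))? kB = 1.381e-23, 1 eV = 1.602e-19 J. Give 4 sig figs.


Step 1: Convert mu to Joules: 0.2579*1.602e-19 = 4.132e-20 J
Step 2: kB*T = 1.381e-23*1963.2 = 2.711e-20 J
Step 3: mu/(kB*T) = 1.524
Step 4: z = exp(1.524) = 4.59

4.59


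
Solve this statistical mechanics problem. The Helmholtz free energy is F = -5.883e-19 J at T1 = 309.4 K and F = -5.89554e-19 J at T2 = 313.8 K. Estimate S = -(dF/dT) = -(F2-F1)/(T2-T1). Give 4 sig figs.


Step 1: dF = F2 - F1 = -5.89554e-19 - (-5.883e-19) = -1.254e-21 J
Step 2: dT = T2 - T1 = 313.8 - 309.4 = 4.4 K
Step 3: S = -dF/dT = -(-1.254e-21)/4.4 = 2.85e-22 J/K

2.85e-22


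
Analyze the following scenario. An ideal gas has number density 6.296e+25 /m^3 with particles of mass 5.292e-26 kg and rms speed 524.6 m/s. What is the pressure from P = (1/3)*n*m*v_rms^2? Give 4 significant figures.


Step 1: v_rms^2 = 524.6^2 = 2.752e+05
Step 2: n*m = 6.296e+25*5.292e-26 = 3.332
Step 3: P = (1/3)*3.332*2.752e+05 = 3.056e+05 Pa

3.056e+05


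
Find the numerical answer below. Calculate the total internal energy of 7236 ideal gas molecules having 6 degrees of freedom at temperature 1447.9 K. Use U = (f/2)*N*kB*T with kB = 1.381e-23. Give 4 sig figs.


Step 1: f/2 = 6/2 = 3.0
Step 2: N*kB*T = 7236*1.381e-23*1447.9 = 1.447e-16
Step 3: U = 3.0 * 1.447e-16 = 4.341e-16 J

4.341e-16


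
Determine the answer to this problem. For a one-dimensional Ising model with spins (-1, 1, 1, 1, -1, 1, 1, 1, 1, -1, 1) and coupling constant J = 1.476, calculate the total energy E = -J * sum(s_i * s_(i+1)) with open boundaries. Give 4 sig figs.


Step 1: Nearest-neighbor products: -1, 1, 1, -1, -1, 1, 1, 1, -1, -1
Step 2: Sum of products = 0
Step 3: E = -1.476 * 0 = 0

0


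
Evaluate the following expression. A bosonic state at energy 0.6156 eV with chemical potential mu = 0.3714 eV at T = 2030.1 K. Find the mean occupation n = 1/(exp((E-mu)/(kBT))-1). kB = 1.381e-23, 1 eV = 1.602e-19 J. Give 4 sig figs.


Step 1: (E - mu) = 0.2442 eV
Step 2: x = (E-mu)*eV/(kB*T) = 0.2442*1.602e-19/(1.381e-23*2030.1) = 1.395
Step 3: exp(x) = 4.037
Step 4: n = 1/(exp(x)-1) = 0.3293

0.3293


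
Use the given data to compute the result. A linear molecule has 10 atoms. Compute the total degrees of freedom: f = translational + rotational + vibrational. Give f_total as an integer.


Step 1: Translational DOF = 3
Step 2: Rotational DOF (linear) = 2
Step 3: Vibrational DOF = 3*10 - 5 = 25
Step 4: Total = 3 + 2 + 25 = 30

30


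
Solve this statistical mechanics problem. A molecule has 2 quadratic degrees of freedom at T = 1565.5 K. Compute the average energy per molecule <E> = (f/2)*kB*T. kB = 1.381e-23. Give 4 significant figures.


Step 1: f/2 = 2/2 = 1
Step 2: kB*T = 1.381e-23 * 1565.5 = 2.162e-20
Step 3: <E> = 1 * 2.162e-20 = 2.162e-20 J

2.162e-20


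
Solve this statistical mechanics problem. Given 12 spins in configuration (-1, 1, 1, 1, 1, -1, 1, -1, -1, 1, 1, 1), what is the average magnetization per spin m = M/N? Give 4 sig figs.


Step 1: Count up spins (+1): 8, down spins (-1): 4
Step 2: Total magnetization M = 8 - 4 = 4
Step 3: m = M/N = 4/12 = 0.3333

0.3333


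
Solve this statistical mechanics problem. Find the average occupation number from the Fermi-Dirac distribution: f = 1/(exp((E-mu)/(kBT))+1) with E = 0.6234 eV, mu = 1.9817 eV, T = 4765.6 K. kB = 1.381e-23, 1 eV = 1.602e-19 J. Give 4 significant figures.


Step 1: (E - mu) = 0.6234 - 1.9817 = -1.358 eV
Step 2: Convert: (E-mu)*eV = -2.176e-19 J
Step 3: x = (E-mu)*eV/(kB*T) = -3.306
Step 4: f = 1/(exp(-3.306)+1) = 0.9646

0.9646


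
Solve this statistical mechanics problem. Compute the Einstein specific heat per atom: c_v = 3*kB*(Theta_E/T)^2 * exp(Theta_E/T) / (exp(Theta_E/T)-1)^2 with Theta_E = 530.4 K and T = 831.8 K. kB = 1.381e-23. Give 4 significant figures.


Step 1: x = Theta_E/T = 530.4/831.8 = 0.6377
Step 2: x^2 = 0.4066
Step 3: exp(x) = 1.892
Step 4: c_v = 3*1.381e-23*0.4066*1.892/(1.892-1)^2 = 4.005e-23

4.005e-23


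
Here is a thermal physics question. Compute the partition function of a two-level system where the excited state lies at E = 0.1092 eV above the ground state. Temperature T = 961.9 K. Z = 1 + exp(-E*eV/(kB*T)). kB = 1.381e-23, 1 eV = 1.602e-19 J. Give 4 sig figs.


Step 1: Compute beta*E = E*eV/(kB*T) = 0.1092*1.602e-19/(1.381e-23*961.9) = 1.317
Step 2: exp(-beta*E) = exp(-1.317) = 0.268
Step 3: Z = 1 + 0.268 = 1.268

1.268


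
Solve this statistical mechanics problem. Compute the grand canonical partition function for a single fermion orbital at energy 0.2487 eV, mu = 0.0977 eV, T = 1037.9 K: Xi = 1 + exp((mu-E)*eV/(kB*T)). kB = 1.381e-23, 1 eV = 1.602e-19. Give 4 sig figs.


Step 1: (mu - E) = 0.0977 - 0.2487 = -0.151 eV
Step 2: x = (mu-E)*eV/(kB*T) = -0.151*1.602e-19/(1.381e-23*1037.9) = -1.688
Step 3: exp(x) = 0.1849
Step 4: Xi = 1 + 0.1849 = 1.185

1.185


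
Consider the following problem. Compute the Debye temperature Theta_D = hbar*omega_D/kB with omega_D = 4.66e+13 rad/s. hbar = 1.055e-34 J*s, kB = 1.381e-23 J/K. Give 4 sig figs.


Step 1: hbar*omega_D = 1.055e-34 * 4.66e+13 = 4.916e-21 J
Step 2: Theta_D = 4.916e-21 / 1.381e-23
Step 3: Theta_D = 356 K

356


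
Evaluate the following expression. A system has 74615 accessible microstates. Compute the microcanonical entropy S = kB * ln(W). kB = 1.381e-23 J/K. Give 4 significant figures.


Step 1: ln(W) = ln(74615) = 11.22
Step 2: S = kB * ln(W) = 1.381e-23 * 11.22
Step 3: S = 1.549e-22 J/K

1.549e-22


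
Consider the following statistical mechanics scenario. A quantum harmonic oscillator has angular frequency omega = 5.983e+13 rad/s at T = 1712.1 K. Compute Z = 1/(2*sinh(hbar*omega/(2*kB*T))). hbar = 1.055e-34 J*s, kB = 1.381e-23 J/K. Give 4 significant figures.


Step 1: Compute x = hbar*omega/(kB*T) = 1.055e-34*5.983e+13/(1.381e-23*1712.1) = 0.267
Step 2: x/2 = 0.1335
Step 3: sinh(x/2) = 0.1339
Step 4: Z = 1/(2*0.1339) = 3.735

3.735


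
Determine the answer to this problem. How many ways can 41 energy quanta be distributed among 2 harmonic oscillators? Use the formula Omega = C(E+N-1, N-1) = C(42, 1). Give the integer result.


Step 1: Use binomial coefficient C(42, 1)
Step 2: Numerator = 42! / 41!
Step 3: Denominator = 1!
Step 4: Omega = 42

42


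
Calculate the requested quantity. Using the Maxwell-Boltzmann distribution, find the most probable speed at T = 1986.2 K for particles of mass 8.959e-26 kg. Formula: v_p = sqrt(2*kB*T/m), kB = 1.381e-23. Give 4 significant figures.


Step 1: Numerator = 2*kB*T = 2*1.381e-23*1986.2 = 5.486e-20
Step 2: Ratio = 5.486e-20 / 8.959e-26 = 6.123e+05
Step 3: v_p = sqrt(6.123e+05) = 782.5 m/s

782.5


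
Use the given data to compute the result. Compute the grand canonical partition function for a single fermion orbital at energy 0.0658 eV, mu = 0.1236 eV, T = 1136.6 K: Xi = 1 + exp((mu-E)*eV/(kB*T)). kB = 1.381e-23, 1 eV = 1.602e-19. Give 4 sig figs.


Step 1: (mu - E) = 0.1236 - 0.0658 = 0.0578 eV
Step 2: x = (mu-E)*eV/(kB*T) = 0.0578*1.602e-19/(1.381e-23*1136.6) = 0.5899
Step 3: exp(x) = 1.804
Step 4: Xi = 1 + 1.804 = 2.804

2.804


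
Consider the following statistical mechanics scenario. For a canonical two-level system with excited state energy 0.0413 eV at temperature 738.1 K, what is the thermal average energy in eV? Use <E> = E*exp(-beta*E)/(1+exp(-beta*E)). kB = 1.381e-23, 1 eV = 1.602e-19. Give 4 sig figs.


Step 1: beta*E = 0.0413*1.602e-19/(1.381e-23*738.1) = 0.6491
Step 2: exp(-beta*E) = 0.5225
Step 3: <E> = 0.0413*0.5225/(1+0.5225) = 0.01417 eV

0.01417


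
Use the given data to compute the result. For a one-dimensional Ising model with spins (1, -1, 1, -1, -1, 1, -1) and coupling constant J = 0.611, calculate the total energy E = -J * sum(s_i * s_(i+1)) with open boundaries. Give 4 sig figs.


Step 1: Nearest-neighbor products: -1, -1, -1, 1, -1, -1
Step 2: Sum of products = -4
Step 3: E = -0.611 * -4 = 2.444

2.444


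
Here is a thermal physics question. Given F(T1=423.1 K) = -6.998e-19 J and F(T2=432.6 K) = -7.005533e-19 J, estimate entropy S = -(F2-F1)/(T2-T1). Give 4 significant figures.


Step 1: dF = F2 - F1 = -7.005533e-19 - (-6.998e-19) = -7.533e-22 J
Step 2: dT = T2 - T1 = 432.6 - 423.1 = 9.5 K
Step 3: S = -dF/dT = -(-7.533e-22)/9.5 = 7.929e-23 J/K

7.929e-23


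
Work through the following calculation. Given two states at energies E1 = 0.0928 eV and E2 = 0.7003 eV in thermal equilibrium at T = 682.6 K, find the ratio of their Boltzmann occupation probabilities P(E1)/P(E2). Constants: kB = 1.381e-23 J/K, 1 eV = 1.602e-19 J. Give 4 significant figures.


Step 1: Compute energy difference dE = E1 - E2 = 0.0928 - 0.7003 = -0.6075 eV
Step 2: Convert to Joules: dE_J = -0.6075 * 1.602e-19 = -9.732e-20 J
Step 3: Compute exponent = -dE_J / (kB * T) = -(-9.732e-20) / (1.381e-23 * 682.6) = 10.32
Step 4: P(E1)/P(E2) = exp(10.32) = 3.046e+04

3.046e+04


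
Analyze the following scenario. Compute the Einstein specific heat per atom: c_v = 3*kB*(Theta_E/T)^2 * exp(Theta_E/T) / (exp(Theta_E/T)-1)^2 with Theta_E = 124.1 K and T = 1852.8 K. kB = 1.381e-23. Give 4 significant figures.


Step 1: x = Theta_E/T = 124.1/1852.8 = 0.06698
Step 2: x^2 = 0.004486
Step 3: exp(x) = 1.069
Step 4: c_v = 3*1.381e-23*0.004486*1.069/(1.069-1)^2 = 4.141e-23

4.141e-23


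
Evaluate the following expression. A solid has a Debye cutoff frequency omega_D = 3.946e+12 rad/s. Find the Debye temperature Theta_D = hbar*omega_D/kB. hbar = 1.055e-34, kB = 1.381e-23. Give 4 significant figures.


Step 1: hbar*omega_D = 1.055e-34 * 3.946e+12 = 4.163e-22 J
Step 2: Theta_D = 4.163e-22 / 1.381e-23
Step 3: Theta_D = 30.15 K

30.15


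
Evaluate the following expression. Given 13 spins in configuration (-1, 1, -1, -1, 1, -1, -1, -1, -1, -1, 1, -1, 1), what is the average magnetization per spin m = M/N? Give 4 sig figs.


Step 1: Count up spins (+1): 4, down spins (-1): 9
Step 2: Total magnetization M = 4 - 9 = -5
Step 3: m = M/N = -5/13 = -0.3846

-0.3846


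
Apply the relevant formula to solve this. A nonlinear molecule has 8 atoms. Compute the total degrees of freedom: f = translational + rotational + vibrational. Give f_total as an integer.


Step 1: Translational DOF = 3
Step 2: Rotational DOF (nonlinear) = 3
Step 3: Vibrational DOF = 3*8 - 6 = 18
Step 4: Total = 3 + 3 + 18 = 24

24


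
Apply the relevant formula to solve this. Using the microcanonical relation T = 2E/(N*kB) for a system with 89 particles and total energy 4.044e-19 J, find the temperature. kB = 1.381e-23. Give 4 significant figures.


Step 1: Numerator = 2*E = 2*4.044e-19 = 8.088e-19 J
Step 2: Denominator = N*kB = 89*1.381e-23 = 1.229e-21
Step 3: T = 8.088e-19 / 1.229e-21 = 658 K

658


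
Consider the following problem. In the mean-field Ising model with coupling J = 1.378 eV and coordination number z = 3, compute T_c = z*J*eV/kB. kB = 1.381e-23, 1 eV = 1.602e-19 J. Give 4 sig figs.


Step 1: z*J = 3*1.378 = 4.134 eV
Step 2: Convert to Joules: 4.134*1.602e-19 = 6.623e-19 J
Step 3: T_c = 6.623e-19 / 1.381e-23 = 4.796e+04 K

4.796e+04


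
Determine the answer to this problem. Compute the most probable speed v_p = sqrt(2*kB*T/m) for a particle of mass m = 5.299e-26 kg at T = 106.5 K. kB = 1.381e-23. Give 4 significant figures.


Step 1: Numerator = 2*kB*T = 2*1.381e-23*106.5 = 2.942e-21
Step 2: Ratio = 2.942e-21 / 5.299e-26 = 5.551e+04
Step 3: v_p = sqrt(5.551e+04) = 235.6 m/s

235.6


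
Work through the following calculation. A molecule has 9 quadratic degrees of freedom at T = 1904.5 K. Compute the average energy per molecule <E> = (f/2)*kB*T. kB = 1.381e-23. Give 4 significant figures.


Step 1: f/2 = 9/2 = 4.5
Step 2: kB*T = 1.381e-23 * 1904.5 = 2.63e-20
Step 3: <E> = 4.5 * 2.63e-20 = 1.184e-19 J

1.184e-19


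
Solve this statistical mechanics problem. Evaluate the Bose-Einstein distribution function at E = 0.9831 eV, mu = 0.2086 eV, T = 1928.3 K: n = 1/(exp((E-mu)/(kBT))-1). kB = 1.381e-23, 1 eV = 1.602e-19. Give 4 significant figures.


Step 1: (E - mu) = 0.7745 eV
Step 2: x = (E-mu)*eV/(kB*T) = 0.7745*1.602e-19/(1.381e-23*1928.3) = 4.659
Step 3: exp(x) = 105.6
Step 4: n = 1/(exp(x)-1) = 0.009564

0.009564


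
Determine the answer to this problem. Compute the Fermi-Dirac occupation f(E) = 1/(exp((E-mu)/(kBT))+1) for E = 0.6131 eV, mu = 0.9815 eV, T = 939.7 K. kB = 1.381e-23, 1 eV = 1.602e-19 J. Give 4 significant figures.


Step 1: (E - mu) = 0.6131 - 0.9815 = -0.3684 eV
Step 2: Convert: (E-mu)*eV = -5.902e-20 J
Step 3: x = (E-mu)*eV/(kB*T) = -4.548
Step 4: f = 1/(exp(-4.548)+1) = 0.9895

0.9895


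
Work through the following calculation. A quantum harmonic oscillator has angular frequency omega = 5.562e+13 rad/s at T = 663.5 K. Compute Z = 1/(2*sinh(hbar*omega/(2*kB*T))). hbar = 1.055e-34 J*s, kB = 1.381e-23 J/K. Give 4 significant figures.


Step 1: Compute x = hbar*omega/(kB*T) = 1.055e-34*5.562e+13/(1.381e-23*663.5) = 0.6404
Step 2: x/2 = 0.3202
Step 3: sinh(x/2) = 0.3257
Step 4: Z = 1/(2*0.3257) = 1.535

1.535


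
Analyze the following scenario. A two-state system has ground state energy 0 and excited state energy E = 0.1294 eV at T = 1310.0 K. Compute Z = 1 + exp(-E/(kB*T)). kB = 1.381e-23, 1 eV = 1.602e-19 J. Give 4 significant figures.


Step 1: Compute beta*E = E*eV/(kB*T) = 0.1294*1.602e-19/(1.381e-23*1310.0) = 1.146
Step 2: exp(-beta*E) = exp(-1.146) = 0.318
Step 3: Z = 1 + 0.318 = 1.318

1.318


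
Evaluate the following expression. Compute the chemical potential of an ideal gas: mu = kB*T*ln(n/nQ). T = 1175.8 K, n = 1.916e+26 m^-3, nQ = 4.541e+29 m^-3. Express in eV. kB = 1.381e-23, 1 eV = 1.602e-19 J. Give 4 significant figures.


Step 1: n/nQ = 1.916e+26/4.541e+29 = 0.0004219
Step 2: ln(n/nQ) = -7.771
Step 3: mu = kB*T*ln(n/nQ) = 1.624e-20*-7.771 = -1.262e-19 J
Step 4: Convert to eV: -1.262e-19/1.602e-19 = -0.7876 eV

-0.7876


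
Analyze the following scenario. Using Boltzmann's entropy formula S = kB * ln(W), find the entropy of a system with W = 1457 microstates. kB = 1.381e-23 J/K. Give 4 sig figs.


Step 1: ln(W) = ln(1457) = 7.284
Step 2: S = kB * ln(W) = 1.381e-23 * 7.284
Step 3: S = 1.006e-22 J/K

1.006e-22


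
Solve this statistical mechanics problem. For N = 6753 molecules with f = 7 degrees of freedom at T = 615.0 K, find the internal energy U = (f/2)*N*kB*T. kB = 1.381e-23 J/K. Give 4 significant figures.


Step 1: f/2 = 7/2 = 3.5
Step 2: N*kB*T = 6753*1.381e-23*615.0 = 5.735e-17
Step 3: U = 3.5 * 5.735e-17 = 2.007e-16 J

2.007e-16


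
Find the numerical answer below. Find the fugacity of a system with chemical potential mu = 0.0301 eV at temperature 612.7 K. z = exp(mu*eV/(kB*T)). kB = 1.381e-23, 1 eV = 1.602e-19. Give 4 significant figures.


Step 1: Convert mu to Joules: 0.0301*1.602e-19 = 4.822e-21 J
Step 2: kB*T = 1.381e-23*612.7 = 8.461e-21 J
Step 3: mu/(kB*T) = 0.5699
Step 4: z = exp(0.5699) = 1.768

1.768


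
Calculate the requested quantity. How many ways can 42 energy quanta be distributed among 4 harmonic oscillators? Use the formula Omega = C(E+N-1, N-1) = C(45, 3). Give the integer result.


Step 1: Use binomial coefficient C(45, 3)
Step 2: Numerator = 45! / 42!
Step 3: Denominator = 3!
Step 4: Omega = 14190

14190


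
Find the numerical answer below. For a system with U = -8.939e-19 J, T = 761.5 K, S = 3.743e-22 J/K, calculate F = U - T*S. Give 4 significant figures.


Step 1: T*S = 761.5 * 3.743e-22 = 2.85e-19 J
Step 2: F = U - T*S = -8.939e-19 - 2.85e-19
Step 3: F = -1.179e-18 J

-1.179e-18


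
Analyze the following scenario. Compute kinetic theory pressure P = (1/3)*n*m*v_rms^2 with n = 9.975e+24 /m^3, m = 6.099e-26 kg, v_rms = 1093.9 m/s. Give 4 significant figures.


Step 1: v_rms^2 = 1093.9^2 = 1.197e+06
Step 2: n*m = 9.975e+24*6.099e-26 = 0.6084
Step 3: P = (1/3)*0.6084*1.197e+06 = 2.427e+05 Pa

2.427e+05


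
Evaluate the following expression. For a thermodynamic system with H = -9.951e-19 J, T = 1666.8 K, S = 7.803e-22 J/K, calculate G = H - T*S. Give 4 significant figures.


Step 1: T*S = 1666.8 * 7.803e-22 = 1.301e-18 J
Step 2: G = H - T*S = -9.951e-19 - 1.301e-18
Step 3: G = -2.296e-18 J

-2.296e-18


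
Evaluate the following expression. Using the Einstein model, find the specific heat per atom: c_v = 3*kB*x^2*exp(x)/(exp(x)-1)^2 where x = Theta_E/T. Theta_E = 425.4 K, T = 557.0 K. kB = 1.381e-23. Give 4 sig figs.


Step 1: x = Theta_E/T = 425.4/557.0 = 0.7637
Step 2: x^2 = 0.5833
Step 3: exp(x) = 2.146
Step 4: c_v = 3*1.381e-23*0.5833*2.146/(2.146-1)^2 = 3.947e-23

3.947e-23


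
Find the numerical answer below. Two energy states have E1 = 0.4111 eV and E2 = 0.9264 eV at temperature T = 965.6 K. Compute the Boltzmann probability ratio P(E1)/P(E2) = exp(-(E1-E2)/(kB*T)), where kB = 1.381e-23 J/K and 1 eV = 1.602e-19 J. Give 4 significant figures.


Step 1: Compute energy difference dE = E1 - E2 = 0.4111 - 0.9264 = -0.5153 eV
Step 2: Convert to Joules: dE_J = -0.5153 * 1.602e-19 = -8.255e-20 J
Step 3: Compute exponent = -dE_J / (kB * T) = -(-8.255e-20) / (1.381e-23 * 965.6) = 6.191
Step 4: P(E1)/P(E2) = exp(6.191) = 488.1

488.1


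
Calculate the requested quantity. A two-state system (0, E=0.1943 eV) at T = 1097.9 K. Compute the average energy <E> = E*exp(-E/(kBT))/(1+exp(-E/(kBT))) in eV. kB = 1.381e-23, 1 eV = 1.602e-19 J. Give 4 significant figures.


Step 1: beta*E = 0.1943*1.602e-19/(1.381e-23*1097.9) = 2.053
Step 2: exp(-beta*E) = 0.1284
Step 3: <E> = 0.1943*0.1284/(1+0.1284) = 0.0221 eV

0.0221


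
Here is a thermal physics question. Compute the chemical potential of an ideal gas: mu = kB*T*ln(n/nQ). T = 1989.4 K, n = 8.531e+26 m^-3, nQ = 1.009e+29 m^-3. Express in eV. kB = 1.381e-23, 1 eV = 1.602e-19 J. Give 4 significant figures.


Step 1: n/nQ = 8.531e+26/1.009e+29 = 0.008455
Step 2: ln(n/nQ) = -4.773
Step 3: mu = kB*T*ln(n/nQ) = 2.747e-20*-4.773 = -1.311e-19 J
Step 4: Convert to eV: -1.311e-19/1.602e-19 = -0.8186 eV

-0.8186


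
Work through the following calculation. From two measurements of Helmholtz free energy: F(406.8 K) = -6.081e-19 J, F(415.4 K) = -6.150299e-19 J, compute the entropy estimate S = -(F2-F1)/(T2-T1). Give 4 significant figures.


Step 1: dF = F2 - F1 = -6.150299e-19 - (-6.081e-19) = -6.9299e-21 J
Step 2: dT = T2 - T1 = 415.4 - 406.8 = 8.6 K
Step 3: S = -dF/dT = -(-6.9299e-21)/8.6 = 8.058e-22 J/K

8.058e-22


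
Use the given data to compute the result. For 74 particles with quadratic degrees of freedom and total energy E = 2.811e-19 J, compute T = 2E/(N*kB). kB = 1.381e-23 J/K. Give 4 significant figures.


Step 1: Numerator = 2*E = 2*2.811e-19 = 5.622e-19 J
Step 2: Denominator = N*kB = 74*1.381e-23 = 1.022e-21
Step 3: T = 5.622e-19 / 1.022e-21 = 550.1 K

550.1


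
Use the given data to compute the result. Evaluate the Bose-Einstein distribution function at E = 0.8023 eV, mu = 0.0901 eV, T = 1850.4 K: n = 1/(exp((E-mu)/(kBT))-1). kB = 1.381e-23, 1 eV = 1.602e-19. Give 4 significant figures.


Step 1: (E - mu) = 0.7122 eV
Step 2: x = (E-mu)*eV/(kB*T) = 0.7122*1.602e-19/(1.381e-23*1850.4) = 4.465
Step 3: exp(x) = 86.91
Step 4: n = 1/(exp(x)-1) = 0.01164

0.01164


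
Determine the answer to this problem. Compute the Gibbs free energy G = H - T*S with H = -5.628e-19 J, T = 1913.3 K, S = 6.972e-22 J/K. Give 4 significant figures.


Step 1: T*S = 1913.3 * 6.972e-22 = 1.334e-18 J
Step 2: G = H - T*S = -5.628e-19 - 1.334e-18
Step 3: G = -1.897e-18 J

-1.897e-18


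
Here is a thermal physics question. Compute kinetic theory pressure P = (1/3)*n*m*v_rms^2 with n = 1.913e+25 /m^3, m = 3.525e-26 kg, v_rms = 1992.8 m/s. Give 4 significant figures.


Step 1: v_rms^2 = 1992.8^2 = 3.971e+06
Step 2: n*m = 1.913e+25*3.525e-26 = 0.6743
Step 3: P = (1/3)*0.6743*3.971e+06 = 8.926e+05 Pa

8.926e+05


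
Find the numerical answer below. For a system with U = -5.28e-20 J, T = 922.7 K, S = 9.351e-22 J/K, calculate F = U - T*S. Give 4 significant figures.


Step 1: T*S = 922.7 * 9.351e-22 = 8.628e-19 J
Step 2: F = U - T*S = -5.28e-20 - 8.628e-19
Step 3: F = -9.156e-19 J

-9.156e-19


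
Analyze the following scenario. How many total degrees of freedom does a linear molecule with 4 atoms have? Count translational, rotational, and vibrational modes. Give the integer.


Step 1: Translational DOF = 3
Step 2: Rotational DOF (linear) = 2
Step 3: Vibrational DOF = 3*4 - 5 = 7
Step 4: Total = 3 + 2 + 7 = 12

12


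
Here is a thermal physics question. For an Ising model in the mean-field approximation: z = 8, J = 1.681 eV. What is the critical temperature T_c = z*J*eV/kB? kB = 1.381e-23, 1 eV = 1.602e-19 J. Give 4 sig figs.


Step 1: z*J = 8*1.681 = 13.45 eV
Step 2: Convert to Joules: 13.45*1.602e-19 = 2.154e-18 J
Step 3: T_c = 2.154e-18 / 1.381e-23 = 1.56e+05 K

1.56e+05


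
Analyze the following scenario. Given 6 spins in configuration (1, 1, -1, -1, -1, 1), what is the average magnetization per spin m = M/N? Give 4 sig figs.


Step 1: Count up spins (+1): 3, down spins (-1): 3
Step 2: Total magnetization M = 3 - 3 = 0
Step 3: m = M/N = 0/6 = 0

0


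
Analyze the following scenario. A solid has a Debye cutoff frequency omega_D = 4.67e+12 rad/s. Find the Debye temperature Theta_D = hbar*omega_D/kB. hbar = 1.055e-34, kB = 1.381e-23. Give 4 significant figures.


Step 1: hbar*omega_D = 1.055e-34 * 4.67e+12 = 4.927e-22 J
Step 2: Theta_D = 4.927e-22 / 1.381e-23
Step 3: Theta_D = 35.68 K

35.68


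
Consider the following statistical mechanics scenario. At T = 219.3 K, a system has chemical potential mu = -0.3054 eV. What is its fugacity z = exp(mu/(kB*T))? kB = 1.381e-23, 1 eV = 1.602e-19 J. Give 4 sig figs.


Step 1: Convert mu to Joules: -0.3054*1.602e-19 = -4.893e-20 J
Step 2: kB*T = 1.381e-23*219.3 = 3.029e-21 J
Step 3: mu/(kB*T) = -16.15
Step 4: z = exp(-16.15) = 9.64e-08

9.64e-08


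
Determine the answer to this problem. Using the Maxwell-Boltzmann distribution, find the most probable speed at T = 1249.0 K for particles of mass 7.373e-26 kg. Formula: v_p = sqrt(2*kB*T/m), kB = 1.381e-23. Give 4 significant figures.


Step 1: Numerator = 2*kB*T = 2*1.381e-23*1249.0 = 3.45e-20
Step 2: Ratio = 3.45e-20 / 7.373e-26 = 4.679e+05
Step 3: v_p = sqrt(4.679e+05) = 684 m/s

684


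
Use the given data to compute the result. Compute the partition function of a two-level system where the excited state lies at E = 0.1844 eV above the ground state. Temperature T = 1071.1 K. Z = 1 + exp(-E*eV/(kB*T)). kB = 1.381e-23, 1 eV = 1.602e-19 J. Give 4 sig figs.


Step 1: Compute beta*E = E*eV/(kB*T) = 0.1844*1.602e-19/(1.381e-23*1071.1) = 1.997
Step 2: exp(-beta*E) = exp(-1.997) = 0.1357
Step 3: Z = 1 + 0.1357 = 1.136

1.136


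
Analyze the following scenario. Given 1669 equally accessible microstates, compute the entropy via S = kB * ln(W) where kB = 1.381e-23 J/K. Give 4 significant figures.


Step 1: ln(W) = ln(1669) = 7.42
Step 2: S = kB * ln(W) = 1.381e-23 * 7.42
Step 3: S = 1.025e-22 J/K

1.025e-22


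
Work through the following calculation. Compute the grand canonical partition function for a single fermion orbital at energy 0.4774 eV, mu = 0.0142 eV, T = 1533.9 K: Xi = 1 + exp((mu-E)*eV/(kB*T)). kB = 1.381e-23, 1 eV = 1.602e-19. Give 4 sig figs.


Step 1: (mu - E) = 0.0142 - 0.4774 = -0.4632 eV
Step 2: x = (mu-E)*eV/(kB*T) = -0.4632*1.602e-19/(1.381e-23*1533.9) = -3.503
Step 3: exp(x) = 0.03011
Step 4: Xi = 1 + 0.03011 = 1.03

1.03


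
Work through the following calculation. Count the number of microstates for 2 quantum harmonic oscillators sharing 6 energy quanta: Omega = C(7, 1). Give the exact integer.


Step 1: Use binomial coefficient C(7, 1)
Step 2: Numerator = 7! / 6!
Step 3: Denominator = 1!
Step 4: Omega = 7

7


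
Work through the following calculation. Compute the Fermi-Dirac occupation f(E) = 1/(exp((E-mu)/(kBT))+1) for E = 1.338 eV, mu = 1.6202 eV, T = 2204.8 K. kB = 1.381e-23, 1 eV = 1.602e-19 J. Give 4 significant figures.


Step 1: (E - mu) = 1.338 - 1.6202 = -0.2822 eV
Step 2: Convert: (E-mu)*eV = -4.521e-20 J
Step 3: x = (E-mu)*eV/(kB*T) = -1.485
Step 4: f = 1/(exp(-1.485)+1) = 0.8153

0.8153


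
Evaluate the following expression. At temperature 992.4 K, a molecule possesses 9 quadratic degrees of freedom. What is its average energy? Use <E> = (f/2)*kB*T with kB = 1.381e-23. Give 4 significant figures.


Step 1: f/2 = 9/2 = 4.5
Step 2: kB*T = 1.381e-23 * 992.4 = 1.371e-20
Step 3: <E> = 4.5 * 1.371e-20 = 6.167e-20 J

6.167e-20


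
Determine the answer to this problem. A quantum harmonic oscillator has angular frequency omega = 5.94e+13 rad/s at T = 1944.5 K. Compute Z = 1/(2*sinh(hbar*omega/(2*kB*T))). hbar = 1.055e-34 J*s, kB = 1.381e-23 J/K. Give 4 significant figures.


Step 1: Compute x = hbar*omega/(kB*T) = 1.055e-34*5.94e+13/(1.381e-23*1944.5) = 0.2334
Step 2: x/2 = 0.1167
Step 3: sinh(x/2) = 0.1169
Step 4: Z = 1/(2*0.1169) = 4.275

4.275


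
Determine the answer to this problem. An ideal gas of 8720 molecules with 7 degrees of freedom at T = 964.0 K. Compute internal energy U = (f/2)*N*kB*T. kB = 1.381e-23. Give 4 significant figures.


Step 1: f/2 = 7/2 = 3.5
Step 2: N*kB*T = 8720*1.381e-23*964.0 = 1.161e-16
Step 3: U = 3.5 * 1.161e-16 = 4.063e-16 J

4.063e-16


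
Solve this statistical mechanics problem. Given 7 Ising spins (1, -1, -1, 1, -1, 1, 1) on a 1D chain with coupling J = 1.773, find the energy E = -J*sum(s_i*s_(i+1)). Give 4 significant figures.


Step 1: Nearest-neighbor products: -1, 1, -1, -1, -1, 1
Step 2: Sum of products = -2
Step 3: E = -1.773 * -2 = 3.546

3.546


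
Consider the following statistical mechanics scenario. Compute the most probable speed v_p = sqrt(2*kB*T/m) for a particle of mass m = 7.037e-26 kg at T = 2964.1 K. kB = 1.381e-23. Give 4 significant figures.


Step 1: Numerator = 2*kB*T = 2*1.381e-23*2964.1 = 8.187e-20
Step 2: Ratio = 8.187e-20 / 7.037e-26 = 1.163e+06
Step 3: v_p = sqrt(1.163e+06) = 1079 m/s

1079


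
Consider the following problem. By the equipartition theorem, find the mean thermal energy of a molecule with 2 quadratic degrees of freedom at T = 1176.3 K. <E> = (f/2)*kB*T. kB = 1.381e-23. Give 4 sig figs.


Step 1: f/2 = 2/2 = 1
Step 2: kB*T = 1.381e-23 * 1176.3 = 1.624e-20
Step 3: <E> = 1 * 1.624e-20 = 1.624e-20 J

1.624e-20
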